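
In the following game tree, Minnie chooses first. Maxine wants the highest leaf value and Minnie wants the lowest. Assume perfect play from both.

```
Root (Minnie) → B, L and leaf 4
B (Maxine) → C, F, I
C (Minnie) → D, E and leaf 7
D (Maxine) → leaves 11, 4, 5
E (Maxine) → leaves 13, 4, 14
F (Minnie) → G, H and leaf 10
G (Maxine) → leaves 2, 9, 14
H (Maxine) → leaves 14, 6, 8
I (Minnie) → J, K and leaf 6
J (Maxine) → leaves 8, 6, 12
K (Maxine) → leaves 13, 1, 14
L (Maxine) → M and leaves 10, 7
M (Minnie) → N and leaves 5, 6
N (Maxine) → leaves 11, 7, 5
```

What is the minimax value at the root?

4

D (Maxine): max(11, 4, 5) = 11
E (Maxine): max(13, 4, 14) = 14
C (Minnie): min(11, 14, 7) = 7
G (Maxine): max(2, 9, 14) = 14
H (Maxine): max(14, 6, 8) = 14
F (Minnie): min(14, 14, 10) = 10
J (Maxine): max(8, 6, 12) = 12
K (Maxine): max(13, 1, 14) = 14
I (Minnie): min(12, 14, 6) = 6
B (Maxine): max(7, 10, 6) = 10
N (Maxine): max(11, 7, 5) = 11
M (Minnie): min(11, 5, 6) = 5
L (Maxine): max(5, 10, 7) = 10
Root (Minnie): min(10, 10, 4) = 4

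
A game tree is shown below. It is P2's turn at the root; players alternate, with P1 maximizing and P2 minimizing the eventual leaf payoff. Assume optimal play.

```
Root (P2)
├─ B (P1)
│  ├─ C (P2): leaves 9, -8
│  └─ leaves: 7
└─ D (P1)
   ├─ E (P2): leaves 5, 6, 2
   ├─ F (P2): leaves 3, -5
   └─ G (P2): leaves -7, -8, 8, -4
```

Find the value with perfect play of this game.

C (P2): min(9, -8) = -8
B (P1): max(-8, 7) = 7
E (P2): min(5, 6, 2) = 2
F (P2): min(3, -5) = -5
G (P2): min(-7, -8, 8, -4) = -8
D (P1): max(2, -5, -8) = 2
Root (P2): min(7, 2) = 2

2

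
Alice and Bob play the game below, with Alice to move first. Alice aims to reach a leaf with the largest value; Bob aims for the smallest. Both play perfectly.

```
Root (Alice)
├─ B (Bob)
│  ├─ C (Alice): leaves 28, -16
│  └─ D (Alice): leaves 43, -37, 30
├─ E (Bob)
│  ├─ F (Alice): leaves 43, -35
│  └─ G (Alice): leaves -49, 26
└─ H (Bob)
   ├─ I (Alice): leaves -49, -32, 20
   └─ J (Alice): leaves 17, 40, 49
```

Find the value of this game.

C (Alice): max(28, -16) = 28
D (Alice): max(43, -37, 30) = 43
B (Bob): min(28, 43) = 28
F (Alice): max(43, -35) = 43
G (Alice): max(-49, 26) = 26
E (Bob): min(43, 26) = 26
I (Alice): max(-49, -32, 20) = 20
J (Alice): max(17, 40, 49) = 49
H (Bob): min(20, 49) = 20
Root (Alice): max(28, 26, 20) = 28

28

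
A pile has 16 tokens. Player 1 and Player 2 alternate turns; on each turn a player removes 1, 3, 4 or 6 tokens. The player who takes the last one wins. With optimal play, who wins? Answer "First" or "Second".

i:   0  1  2  3  4  5  6  7  8  9 10 11 12 13 14 15 16
     L  W  L  W  W  W  W  L  W  L  W  W  W  W  L  W  L
Position 16 is L, so the second player wins.

Second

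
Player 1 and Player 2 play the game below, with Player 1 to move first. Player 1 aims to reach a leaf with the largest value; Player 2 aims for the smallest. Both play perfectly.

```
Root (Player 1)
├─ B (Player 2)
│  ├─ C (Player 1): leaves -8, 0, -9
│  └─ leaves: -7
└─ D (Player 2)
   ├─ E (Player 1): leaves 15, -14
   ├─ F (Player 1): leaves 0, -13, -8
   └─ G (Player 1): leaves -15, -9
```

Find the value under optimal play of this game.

-7

C (Player 1): max(-8, 0, -9) = 0
B (Player 2): min(0, -7) = -7
E (Player 1): max(15, -14) = 15
F (Player 1): max(0, -13, -8) = 0
G (Player 1): max(-15, -9) = -9
D (Player 2): min(15, 0, -9) = -9
Root (Player 1): max(-7, -9) = -7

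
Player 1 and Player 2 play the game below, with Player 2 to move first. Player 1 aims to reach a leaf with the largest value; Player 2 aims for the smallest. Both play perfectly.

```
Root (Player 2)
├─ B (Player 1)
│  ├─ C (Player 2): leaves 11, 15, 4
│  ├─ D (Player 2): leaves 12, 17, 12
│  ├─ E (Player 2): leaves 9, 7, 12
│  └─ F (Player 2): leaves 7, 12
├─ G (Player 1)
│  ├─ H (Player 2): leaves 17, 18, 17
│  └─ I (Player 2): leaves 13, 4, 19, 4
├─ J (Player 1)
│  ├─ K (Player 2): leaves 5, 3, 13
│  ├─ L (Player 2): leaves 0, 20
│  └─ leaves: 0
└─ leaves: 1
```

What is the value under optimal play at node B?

C: min(11, 15, 4) = 4
D: min(12, 17, 12) = 12
E: min(9, 7, 12) = 7
F: min(7, 12) = 7
B: max(4, 12, 7, 7) = 12

12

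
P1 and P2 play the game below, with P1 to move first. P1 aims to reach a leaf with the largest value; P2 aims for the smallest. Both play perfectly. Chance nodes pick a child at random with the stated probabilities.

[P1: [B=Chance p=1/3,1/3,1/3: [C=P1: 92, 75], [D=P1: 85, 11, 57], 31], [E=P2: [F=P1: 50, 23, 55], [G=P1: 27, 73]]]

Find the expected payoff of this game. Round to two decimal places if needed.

C (P1): max(92, 75) = 92
D (P1): max(85, 11, 57) = 85
B (Chance): 1/3·92 + 1/3·85 + 1/3·31 = 69.33
F (P1): max(50, 23, 55) = 55
G (P1): max(27, 73) = 73
E (P2): min(55, 73) = 55
Root (P1): max(69.33, 55) = 69.33

69.33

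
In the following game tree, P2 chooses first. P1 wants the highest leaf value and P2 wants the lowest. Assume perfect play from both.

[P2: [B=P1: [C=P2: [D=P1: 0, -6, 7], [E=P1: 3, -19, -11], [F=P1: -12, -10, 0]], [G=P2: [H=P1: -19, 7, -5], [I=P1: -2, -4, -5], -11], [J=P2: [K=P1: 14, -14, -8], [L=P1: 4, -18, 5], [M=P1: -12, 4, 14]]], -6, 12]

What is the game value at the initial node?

D (P1): max(0, -6, 7) = 7
E (P1): max(3, -19, -11) = 3
F (P1): max(-12, -10, 0) = 0
C (P2): min(7, 3, 0) = 0
H (P1): max(-19, 7, -5) = 7
I (P1): max(-2, -4, -5) = -2
G (P2): min(7, -2, -11) = -11
K (P1): max(14, -14, -8) = 14
L (P1): max(4, -18, 5) = 5
M (P1): max(-12, 4, 14) = 14
J (P2): min(14, 5, 14) = 5
B (P1): max(0, -11, 5) = 5
Root (P2): min(5, -6, 12) = -6

-6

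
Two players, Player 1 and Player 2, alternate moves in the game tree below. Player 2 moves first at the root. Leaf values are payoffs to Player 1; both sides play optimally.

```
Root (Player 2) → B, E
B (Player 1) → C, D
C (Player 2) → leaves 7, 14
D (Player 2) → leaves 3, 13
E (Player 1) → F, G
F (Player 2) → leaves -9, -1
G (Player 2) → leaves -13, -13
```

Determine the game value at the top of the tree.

C (Player 2): min(7, 14) = 7
D (Player 2): min(3, 13) = 3
B (Player 1): max(7, 3) = 7
F (Player 2): min(-9, -1) = -9
G (Player 2): min(-13, -13) = -13
E (Player 1): max(-9, -13) = -9
Root (Player 2): min(7, -9) = -9

-9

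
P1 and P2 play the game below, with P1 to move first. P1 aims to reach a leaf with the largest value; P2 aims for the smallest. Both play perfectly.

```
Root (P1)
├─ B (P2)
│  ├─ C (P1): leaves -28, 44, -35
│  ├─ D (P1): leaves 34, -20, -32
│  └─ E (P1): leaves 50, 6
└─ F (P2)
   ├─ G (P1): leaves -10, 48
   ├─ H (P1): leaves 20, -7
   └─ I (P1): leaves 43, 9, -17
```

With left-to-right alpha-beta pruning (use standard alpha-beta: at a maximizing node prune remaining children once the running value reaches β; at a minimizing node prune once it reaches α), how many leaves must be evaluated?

11

C [α=-∞,β=+∞]: v=44
D [α=-∞,β=44]: v=34
E [α=-∞,β=34]: v=50 after child 1 ≥ β → β-cutoff, skip 1
B [α=-∞,β=+∞]: v=34
G [α=34,β=+∞]: v=48
H [α=34,β=48]: v=20
F [α=34,β=+∞]: v=20 after child 2 ≤ α → α-cutoff, skip 1
Root [α=-∞,β=+∞]: v=34
Leaves evaluated: 11 of 15.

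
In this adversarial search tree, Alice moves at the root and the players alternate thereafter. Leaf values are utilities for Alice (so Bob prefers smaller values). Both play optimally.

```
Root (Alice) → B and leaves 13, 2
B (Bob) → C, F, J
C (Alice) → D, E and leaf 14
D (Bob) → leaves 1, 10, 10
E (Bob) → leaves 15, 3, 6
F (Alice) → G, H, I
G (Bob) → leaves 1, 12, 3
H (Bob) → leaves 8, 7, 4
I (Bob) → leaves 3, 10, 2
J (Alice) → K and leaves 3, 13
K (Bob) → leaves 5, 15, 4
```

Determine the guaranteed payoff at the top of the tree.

D (Bob): min(1, 10, 10) = 1
E (Bob): min(15, 3, 6) = 3
C (Alice): max(1, 3, 14) = 14
G (Bob): min(1, 12, 3) = 1
H (Bob): min(8, 7, 4) = 4
I (Bob): min(3, 10, 2) = 2
F (Alice): max(1, 4, 2) = 4
K (Bob): min(5, 15, 4) = 4
J (Alice): max(4, 3, 13) = 13
B (Bob): min(14, 4, 13) = 4
Root (Alice): max(4, 13, 2) = 13

13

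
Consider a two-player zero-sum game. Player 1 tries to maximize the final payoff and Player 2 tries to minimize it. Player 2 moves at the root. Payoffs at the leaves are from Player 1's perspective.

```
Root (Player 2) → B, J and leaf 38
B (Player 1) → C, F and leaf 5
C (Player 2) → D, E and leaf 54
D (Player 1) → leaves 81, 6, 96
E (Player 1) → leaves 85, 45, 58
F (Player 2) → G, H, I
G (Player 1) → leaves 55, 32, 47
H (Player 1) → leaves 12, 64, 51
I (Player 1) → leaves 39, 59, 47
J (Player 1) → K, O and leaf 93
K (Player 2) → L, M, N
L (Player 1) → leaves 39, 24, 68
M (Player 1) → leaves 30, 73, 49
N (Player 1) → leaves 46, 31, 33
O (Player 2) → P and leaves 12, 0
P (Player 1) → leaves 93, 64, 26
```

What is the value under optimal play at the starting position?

D (Player 1): max(81, 6, 96) = 96
E (Player 1): max(85, 45, 58) = 85
C (Player 2): min(96, 85, 54) = 54
G (Player 1): max(55, 32, 47) = 55
H (Player 1): max(12, 64, 51) = 64
I (Player 1): max(39, 59, 47) = 59
F (Player 2): min(55, 64, 59) = 55
B (Player 1): max(54, 55, 5) = 55
L (Player 1): max(39, 24, 68) = 68
M (Player 1): max(30, 73, 49) = 73
N (Player 1): max(46, 31, 33) = 46
K (Player 2): min(68, 73, 46) = 46
P (Player 1): max(93, 64, 26) = 93
O (Player 2): min(93, 12, 0) = 0
J (Player 1): max(46, 0, 93) = 93
Root (Player 2): min(55, 93, 38) = 38

38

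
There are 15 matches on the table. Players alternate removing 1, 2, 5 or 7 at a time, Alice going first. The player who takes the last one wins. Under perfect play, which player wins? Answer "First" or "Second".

Second

Positions where the player to move wins (W) vs loses (L):
i:   0  1  2  3  4  5  6  7  8  9 10 11 12 13 14 15
     L  W  W  L  W  W  L  W  W  L  W  W  L  W  W  L
Position 15 is L, so the second player wins.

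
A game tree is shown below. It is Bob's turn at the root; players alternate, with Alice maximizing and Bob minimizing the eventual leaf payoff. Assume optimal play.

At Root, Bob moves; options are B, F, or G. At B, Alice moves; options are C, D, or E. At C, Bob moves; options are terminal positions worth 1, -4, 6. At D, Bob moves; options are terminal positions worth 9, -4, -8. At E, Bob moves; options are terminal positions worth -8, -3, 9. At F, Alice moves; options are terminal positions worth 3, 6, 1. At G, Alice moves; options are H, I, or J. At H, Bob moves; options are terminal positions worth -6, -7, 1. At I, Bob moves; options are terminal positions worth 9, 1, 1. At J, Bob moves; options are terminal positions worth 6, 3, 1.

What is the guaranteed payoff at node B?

-4

C: min(1, -4, 6) = -4
D: min(9, -4, -8) = -8
E: min(-8, -3, 9) = -8
B: max(-4, -8, -8) = -4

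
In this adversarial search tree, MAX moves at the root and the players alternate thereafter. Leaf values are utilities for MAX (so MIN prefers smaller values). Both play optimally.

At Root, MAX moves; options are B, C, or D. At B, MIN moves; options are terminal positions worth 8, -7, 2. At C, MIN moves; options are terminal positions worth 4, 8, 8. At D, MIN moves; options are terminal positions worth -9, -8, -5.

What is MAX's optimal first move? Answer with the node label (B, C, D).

B (MIN): min(8, -7, 2) = -7
C (MIN): min(4, 8, 8) = 4
D (MIN): min(-9, -8, -5) = -9
Root (MAX): max(-7, 4, -9) = 4
MAX picks the child with the highest value: C (value 4).

C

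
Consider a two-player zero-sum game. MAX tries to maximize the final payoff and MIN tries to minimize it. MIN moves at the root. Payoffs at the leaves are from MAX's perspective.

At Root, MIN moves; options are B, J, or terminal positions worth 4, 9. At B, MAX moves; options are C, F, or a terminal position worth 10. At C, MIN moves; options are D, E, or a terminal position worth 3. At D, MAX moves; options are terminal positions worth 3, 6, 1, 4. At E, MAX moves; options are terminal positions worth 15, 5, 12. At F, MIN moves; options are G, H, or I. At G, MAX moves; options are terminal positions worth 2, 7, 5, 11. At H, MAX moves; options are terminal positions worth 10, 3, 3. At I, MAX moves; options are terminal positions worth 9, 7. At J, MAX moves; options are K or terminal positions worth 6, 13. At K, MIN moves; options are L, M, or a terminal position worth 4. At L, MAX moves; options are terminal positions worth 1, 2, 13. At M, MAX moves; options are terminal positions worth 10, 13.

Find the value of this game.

D (MAX): max(3, 6, 1, 4) = 6
E (MAX): max(15, 5, 12) = 15
C (MIN): min(6, 15, 3) = 3
G (MAX): max(2, 7, 5, 11) = 11
H (MAX): max(10, 3, 3) = 10
I (MAX): max(9, 7) = 9
F (MIN): min(11, 10, 9) = 9
B (MAX): max(3, 9, 10) = 10
L (MAX): max(1, 2, 13) = 13
M (MAX): max(10, 13) = 13
K (MIN): min(13, 13, 4) = 4
J (MAX): max(4, 6, 13) = 13
Root (MIN): min(10, 13, 4, 9) = 4

4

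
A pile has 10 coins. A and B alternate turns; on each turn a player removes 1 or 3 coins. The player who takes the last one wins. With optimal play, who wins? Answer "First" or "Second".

Second

Compute winning (W) and losing (L) positions by backward induction:
i:   0  1  2  3  4  5  6  7  8  9 10
     L  W  L  W  L  W  L  W  L  W  L
Position 10 is L, so the second player wins.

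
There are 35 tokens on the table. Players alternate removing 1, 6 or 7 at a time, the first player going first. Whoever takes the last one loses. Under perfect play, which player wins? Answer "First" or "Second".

First

W/L table (W = player to move can force a win):
i:   0  1  2  3  4  5  6  7  8  9 10 11 12 13 14 15 16 17 18 19 20 21 22 23 24 25 26 27 28 29 30 31 32 33 34 35
     W  L  W  L  W  L  W  W  W  W  W  W  W  L  W  L  W  L  W  W  W  W  W  W  W  L  W  L  W  L  W  W  W  W  W  W
Position 35 is W, so the first player wins.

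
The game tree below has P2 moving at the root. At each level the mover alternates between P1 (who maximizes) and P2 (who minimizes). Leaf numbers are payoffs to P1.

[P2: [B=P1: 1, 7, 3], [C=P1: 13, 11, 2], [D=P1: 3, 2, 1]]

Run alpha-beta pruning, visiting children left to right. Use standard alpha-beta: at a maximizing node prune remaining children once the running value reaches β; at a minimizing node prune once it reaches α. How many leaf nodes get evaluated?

7

B [α=-∞,β=+∞]: v=7
C [α=-∞,β=7]: v=13 after child 1 ≥ β → β-cutoff, skip 2
D [α=-∞,β=7]: v=3
Root [α=-∞,β=+∞]: v=3
Leaves evaluated: 7 of 9.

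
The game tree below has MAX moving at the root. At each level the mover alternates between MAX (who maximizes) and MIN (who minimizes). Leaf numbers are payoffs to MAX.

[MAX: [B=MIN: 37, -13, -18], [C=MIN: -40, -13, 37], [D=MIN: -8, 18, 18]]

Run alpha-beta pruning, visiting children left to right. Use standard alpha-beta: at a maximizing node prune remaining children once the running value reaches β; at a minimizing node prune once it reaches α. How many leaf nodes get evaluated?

7

B [α=-∞,β=+∞]: v=-18
C [α=-18,β=+∞]: v=-40 after child 1 ≤ α → α-cutoff, skip 2
D [α=-18,β=+∞]: v=-8
Root [α=-∞,β=+∞]: v=-8
Leaves evaluated: 7 of 9.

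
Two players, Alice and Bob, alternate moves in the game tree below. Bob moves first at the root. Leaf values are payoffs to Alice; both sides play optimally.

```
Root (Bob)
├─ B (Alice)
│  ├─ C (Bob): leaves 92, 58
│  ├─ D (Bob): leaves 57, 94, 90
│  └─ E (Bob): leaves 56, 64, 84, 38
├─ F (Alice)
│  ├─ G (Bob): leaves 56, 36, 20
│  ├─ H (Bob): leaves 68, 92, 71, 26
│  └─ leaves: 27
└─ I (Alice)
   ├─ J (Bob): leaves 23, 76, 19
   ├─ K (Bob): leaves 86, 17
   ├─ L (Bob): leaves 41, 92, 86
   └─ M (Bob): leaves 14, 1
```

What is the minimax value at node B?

C: min(92, 58) = 58
D: min(57, 94, 90) = 57
E: min(56, 64, 84, 38) = 38
B: max(58, 57, 38) = 58

58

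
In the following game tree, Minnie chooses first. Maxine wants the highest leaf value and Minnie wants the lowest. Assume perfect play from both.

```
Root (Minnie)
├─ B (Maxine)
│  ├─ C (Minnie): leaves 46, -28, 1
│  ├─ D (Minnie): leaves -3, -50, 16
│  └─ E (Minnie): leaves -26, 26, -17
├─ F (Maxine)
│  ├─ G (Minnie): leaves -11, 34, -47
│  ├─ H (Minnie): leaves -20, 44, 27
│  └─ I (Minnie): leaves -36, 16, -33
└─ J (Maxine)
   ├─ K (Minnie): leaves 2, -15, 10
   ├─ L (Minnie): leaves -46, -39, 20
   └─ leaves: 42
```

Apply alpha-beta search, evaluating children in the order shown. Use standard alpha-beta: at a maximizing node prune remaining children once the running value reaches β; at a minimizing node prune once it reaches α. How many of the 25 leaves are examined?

C [α=-∞,β=+∞]: v=-28
D [α=-28,β=+∞]: v=-50 after child 2 ≤ α → α-cutoff, skip 1
E [α=-28,β=+∞]: v=-26
B [α=-∞,β=+∞]: v=-26
G [α=-∞,β=-26]: v=-47
H [α=-47,β=-26]: v=-20
F [α=-∞,β=-26]: v=-20 after child 2 ≥ β → β-cutoff, skip 1
K [α=-∞,β=-26]: v=-15
J [α=-∞,β=-26]: v=-15 after child 1 ≥ β → β-cutoff, skip 2
Root [α=-∞,β=+∞]: v=-26
Leaves evaluated: 17 of 25.

17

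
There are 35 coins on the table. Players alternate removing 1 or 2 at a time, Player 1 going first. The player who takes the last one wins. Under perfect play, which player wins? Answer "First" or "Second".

First

Mark each pile size as W (mover wins) or L (mover loses):
i:   0  1  2  3  4  5  6  7  8  9 10 11 12 13 14 15 16 17 18 19 20 21 22 23 24 25 26 27 28 29 30 31 32 33 34 35
     L  W  W  L  W  W  L  W  W  L  W  W  L  W  W  L  W  W  L  W  W  L  W  W  L  W  W  L  W  W  L  W  W  L  W  W
Position 35 is W, so the first player wins.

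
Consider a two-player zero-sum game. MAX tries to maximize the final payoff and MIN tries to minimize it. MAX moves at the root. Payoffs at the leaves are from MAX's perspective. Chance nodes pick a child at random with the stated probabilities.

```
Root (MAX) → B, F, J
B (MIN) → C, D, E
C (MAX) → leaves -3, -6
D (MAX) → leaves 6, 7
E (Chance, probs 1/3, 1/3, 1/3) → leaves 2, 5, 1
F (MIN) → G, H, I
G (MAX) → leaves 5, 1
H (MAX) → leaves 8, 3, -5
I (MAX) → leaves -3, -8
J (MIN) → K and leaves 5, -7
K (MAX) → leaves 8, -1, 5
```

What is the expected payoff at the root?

-3

C (MAX): max(-3, -6) = -3
D (MAX): max(6, 7) = 7
E (Chance): 1/3·2 + 1/3·5 + 1/3·1 = 2.67
B (MIN): min(-3, 7, 2.67) = -3
G (MAX): max(5, 1) = 5
H (MAX): max(8, 3, -5) = 8
I (MAX): max(-3, -8) = -3
F (MIN): min(5, 8, -3) = -3
K (MAX): max(8, -1, 5) = 8
J (MIN): min(8, 5, -7) = -7
Root (MAX): max(-3, -3, -7) = -3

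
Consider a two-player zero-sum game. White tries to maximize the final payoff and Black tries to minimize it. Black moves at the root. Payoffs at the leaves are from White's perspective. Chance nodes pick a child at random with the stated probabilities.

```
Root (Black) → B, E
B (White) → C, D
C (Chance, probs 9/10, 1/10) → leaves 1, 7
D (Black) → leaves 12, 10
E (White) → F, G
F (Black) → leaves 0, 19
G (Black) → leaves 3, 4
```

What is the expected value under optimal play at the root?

3

C (Chance): 9/10·1 + 1/10·7 = 1.6
D (Black): min(12, 10) = 10
B (White): max(1.6, 10) = 10
F (Black): min(0, 19) = 0
G (Black): min(3, 4) = 3
E (White): max(0, 3) = 3
Root (Black): min(10, 3) = 3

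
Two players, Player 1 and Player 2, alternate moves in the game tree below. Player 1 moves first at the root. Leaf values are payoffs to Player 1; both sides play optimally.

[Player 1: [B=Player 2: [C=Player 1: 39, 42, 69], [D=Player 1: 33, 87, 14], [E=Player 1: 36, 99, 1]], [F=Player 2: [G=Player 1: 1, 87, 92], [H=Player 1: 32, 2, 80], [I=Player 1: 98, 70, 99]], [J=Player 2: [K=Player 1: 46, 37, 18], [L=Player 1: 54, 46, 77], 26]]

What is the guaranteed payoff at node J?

K: max(46, 37, 18) = 46
L: max(54, 46, 77) = 77
J: min(46, 77, 26) = 26

26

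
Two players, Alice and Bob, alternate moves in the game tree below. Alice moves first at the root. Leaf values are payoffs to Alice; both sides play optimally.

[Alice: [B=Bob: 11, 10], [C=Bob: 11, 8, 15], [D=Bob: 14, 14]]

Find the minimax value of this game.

B (Bob): min(11, 10) = 10
C (Bob): min(11, 8, 15) = 8
D (Bob): min(14, 14) = 14
Root (Alice): max(10, 8, 14) = 14

14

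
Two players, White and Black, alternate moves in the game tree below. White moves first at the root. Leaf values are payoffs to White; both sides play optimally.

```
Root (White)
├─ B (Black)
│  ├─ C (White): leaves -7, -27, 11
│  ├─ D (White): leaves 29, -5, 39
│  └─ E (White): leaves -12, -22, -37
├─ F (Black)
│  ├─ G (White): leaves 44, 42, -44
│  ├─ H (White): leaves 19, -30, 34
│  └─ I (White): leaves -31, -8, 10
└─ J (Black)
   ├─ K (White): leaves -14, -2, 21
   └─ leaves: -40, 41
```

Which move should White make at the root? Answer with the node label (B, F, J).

F

C (White): max(-7, -27, 11) = 11
D (White): max(29, -5, 39) = 39
E (White): max(-12, -22, -37) = -12
B (Black): min(11, 39, -12) = -12
G (White): max(44, 42, -44) = 44
H (White): max(19, -30, 34) = 34
I (White): max(-31, -8, 10) = 10
F (Black): min(44, 34, 10) = 10
K (White): max(-14, -2, 21) = 21
J (Black): min(21, -40, 41) = -40
Root (White): max(-12, 10, -40) = 10
White picks the child with the highest value: F (value 10).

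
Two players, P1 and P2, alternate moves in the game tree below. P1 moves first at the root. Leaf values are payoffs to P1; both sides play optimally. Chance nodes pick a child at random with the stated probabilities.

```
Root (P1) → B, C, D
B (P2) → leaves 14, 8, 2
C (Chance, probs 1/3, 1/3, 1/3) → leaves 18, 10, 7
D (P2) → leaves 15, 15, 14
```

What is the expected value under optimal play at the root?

14

B (P2): min(14, 8, 2) = 2
C (Chance): 1/3·18 + 1/3·10 + 1/3·7 = 11.67
D (P2): min(15, 15, 14) = 14
Root (P1): max(2, 11.67, 14) = 14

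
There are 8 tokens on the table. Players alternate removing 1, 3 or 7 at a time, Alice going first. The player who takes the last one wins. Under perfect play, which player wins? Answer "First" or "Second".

Second

Compute winning (W) and losing (L) positions by backward induction:
i:   0  1  2  3  4  5  6  7  8
     L  W  L  W  L  W  L  W  L
Position 8 is L, so the second player wins.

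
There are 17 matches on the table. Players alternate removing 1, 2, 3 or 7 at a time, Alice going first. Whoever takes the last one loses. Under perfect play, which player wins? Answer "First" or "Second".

Compute winning (W) and losing (L) positions by backward induction:
i:   0  1  2  3  4  5  6  7  8  9 10 11 12 13 14 15 16 17
     W  L  W  W  W  L  W  W  W  L  W  W  W  L  W  W  W  L
Position 17 is L, so the second player wins.

Second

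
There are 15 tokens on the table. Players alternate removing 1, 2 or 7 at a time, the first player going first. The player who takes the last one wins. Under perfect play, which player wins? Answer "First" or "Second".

Second

i:   0  1  2  3  4  5  6  7  8  9 10 11 12 13 14 15
     L  W  W  L  W  W  L  W  W  L  W  W  L  W  W  L
Position 15 is L, so the second player wins.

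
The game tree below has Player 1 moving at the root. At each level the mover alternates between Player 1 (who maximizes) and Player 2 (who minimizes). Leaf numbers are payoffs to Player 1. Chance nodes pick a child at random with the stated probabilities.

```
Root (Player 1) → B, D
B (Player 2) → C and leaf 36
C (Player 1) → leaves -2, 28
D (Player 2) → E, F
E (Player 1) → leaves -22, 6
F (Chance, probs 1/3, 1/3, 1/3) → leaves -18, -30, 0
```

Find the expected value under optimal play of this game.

C (Player 1): max(-2, 28) = 28
B (Player 2): min(28, 36) = 28
E (Player 1): max(-22, 6) = 6
F (Chance): 1/3·-18 + 1/3·-30 + 1/3·0 = -16
D (Player 2): min(6, -16) = -16
Root (Player 1): max(28, -16) = 28

28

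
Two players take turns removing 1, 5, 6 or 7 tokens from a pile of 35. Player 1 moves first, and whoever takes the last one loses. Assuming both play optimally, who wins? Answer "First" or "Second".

First

Compute winning (W) and losing (L) positions by backward induction:
i:   0  1  2  3  4  5  6  7  8  9 10 11 12 13 14 15 16 17 18 19 20 21 22 23 24 25 26 27 28 29 30 31 32 33 34 35
     W  L  W  L  W  L  W  W  W  W  W  W  W  L  W  L  W  L  W  W  W  W  W  W  W  L  W  L  W  L  W  W  W  W  W  W
Position 35 is W, so the first player wins.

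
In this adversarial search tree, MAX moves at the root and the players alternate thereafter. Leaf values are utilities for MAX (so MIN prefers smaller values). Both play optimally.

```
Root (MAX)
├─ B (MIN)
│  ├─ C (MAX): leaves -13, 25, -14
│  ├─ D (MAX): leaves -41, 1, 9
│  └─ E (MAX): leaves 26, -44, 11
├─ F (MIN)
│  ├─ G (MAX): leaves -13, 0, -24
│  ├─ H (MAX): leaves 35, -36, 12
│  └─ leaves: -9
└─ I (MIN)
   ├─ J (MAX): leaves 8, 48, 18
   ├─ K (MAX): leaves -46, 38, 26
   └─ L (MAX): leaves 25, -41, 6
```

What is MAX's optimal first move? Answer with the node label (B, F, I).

C (MAX): max(-13, 25, -14) = 25
D (MAX): max(-41, 1, 9) = 9
E (MAX): max(26, -44, 11) = 26
B (MIN): min(25, 9, 26) = 9
G (MAX): max(-13, 0, -24) = 0
H (MAX): max(35, -36, 12) = 35
F (MIN): min(0, 35, -9) = -9
J (MAX): max(8, 48, 18) = 48
K (MAX): max(-46, 38, 26) = 38
L (MAX): max(25, -41, 6) = 25
I (MIN): min(48, 38, 25) = 25
Root (MAX): max(9, -9, 25) = 25
MAX picks the child with the highest value: I (value 25).

I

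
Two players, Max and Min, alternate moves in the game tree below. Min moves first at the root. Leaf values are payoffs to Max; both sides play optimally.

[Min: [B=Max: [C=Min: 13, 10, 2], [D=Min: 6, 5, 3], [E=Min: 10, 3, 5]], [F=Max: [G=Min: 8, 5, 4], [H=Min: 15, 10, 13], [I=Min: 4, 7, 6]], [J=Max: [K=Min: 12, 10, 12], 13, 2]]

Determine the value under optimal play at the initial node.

C (Min): min(13, 10, 2) = 2
D (Min): min(6, 5, 3) = 3
E (Min): min(10, 3, 5) = 3
B (Max): max(2, 3, 3) = 3
G (Min): min(8, 5, 4) = 4
H (Min): min(15, 10, 13) = 10
I (Min): min(4, 7, 6) = 4
F (Max): max(4, 10, 4) = 10
K (Min): min(12, 10, 12) = 10
J (Max): max(10, 13, 2) = 13
Root (Min): min(3, 10, 13) = 3

3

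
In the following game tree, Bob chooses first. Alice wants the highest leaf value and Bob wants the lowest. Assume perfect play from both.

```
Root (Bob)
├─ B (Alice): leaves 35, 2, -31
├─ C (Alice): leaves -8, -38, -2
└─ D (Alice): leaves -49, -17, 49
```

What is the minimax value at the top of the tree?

-2

B (Alice): max(35, 2, -31) = 35
C (Alice): max(-8, -38, -2) = -2
D (Alice): max(-49, -17, 49) = 49
Root (Bob): min(35, -2, 49) = -2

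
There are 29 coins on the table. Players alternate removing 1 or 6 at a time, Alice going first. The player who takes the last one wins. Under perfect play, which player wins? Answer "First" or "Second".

First

Positions where the player to move wins (W) vs loses (L):
i:   0  1  2  3  4  5  6  7  8  9 10 11 12 13 14 15 16 17 18 19 20 21 22 23 24 25 26 27 28 29
     L  W  L  W  L  W  W  L  W  L  W  L  W  W  L  W  L  W  L  W  W  L  W  L  W  L  W  W  L  W
Position 29 is W, so the first player wins.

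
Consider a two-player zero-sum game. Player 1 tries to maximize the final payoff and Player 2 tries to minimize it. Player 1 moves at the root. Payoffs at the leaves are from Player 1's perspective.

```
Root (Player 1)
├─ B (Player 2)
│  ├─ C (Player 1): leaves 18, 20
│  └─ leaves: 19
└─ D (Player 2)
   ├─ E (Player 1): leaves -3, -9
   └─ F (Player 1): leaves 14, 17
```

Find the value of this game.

C (Player 1): max(18, 20) = 20
B (Player 2): min(20, 19) = 19
E (Player 1): max(-3, -9) = -3
F (Player 1): max(14, 17) = 17
D (Player 2): min(-3, 17) = -3
Root (Player 1): max(19, -3) = 19

19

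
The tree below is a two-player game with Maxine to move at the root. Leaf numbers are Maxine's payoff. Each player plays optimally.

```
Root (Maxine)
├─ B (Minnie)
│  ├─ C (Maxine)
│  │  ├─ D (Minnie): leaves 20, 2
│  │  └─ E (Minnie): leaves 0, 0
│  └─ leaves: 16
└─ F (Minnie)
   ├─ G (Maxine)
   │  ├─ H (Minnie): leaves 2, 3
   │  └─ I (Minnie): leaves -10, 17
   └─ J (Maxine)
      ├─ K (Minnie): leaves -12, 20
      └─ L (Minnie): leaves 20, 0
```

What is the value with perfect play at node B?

2

D: min(20, 2) = 2
E: min(0, 0) = 0
C: max(2, 0) = 2
B: min(2, 16) = 2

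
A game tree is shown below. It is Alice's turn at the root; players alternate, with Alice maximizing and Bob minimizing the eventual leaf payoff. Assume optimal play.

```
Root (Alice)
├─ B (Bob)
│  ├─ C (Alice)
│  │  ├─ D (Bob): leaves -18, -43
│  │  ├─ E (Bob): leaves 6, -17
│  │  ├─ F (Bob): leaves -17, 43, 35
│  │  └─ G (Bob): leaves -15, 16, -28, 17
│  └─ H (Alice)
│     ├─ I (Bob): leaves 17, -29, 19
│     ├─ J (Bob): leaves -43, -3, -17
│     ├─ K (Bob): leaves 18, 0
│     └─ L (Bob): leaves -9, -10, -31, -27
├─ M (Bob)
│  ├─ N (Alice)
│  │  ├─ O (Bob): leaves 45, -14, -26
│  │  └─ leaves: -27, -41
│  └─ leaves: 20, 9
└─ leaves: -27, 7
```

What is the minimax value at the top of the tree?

D (Bob): min(-18, -43) = -43
E (Bob): min(6, -17) = -17
F (Bob): min(-17, 43, 35) = -17
G (Bob): min(-15, 16, -28, 17) = -28
C (Alice): max(-43, -17, -17, -28) = -17
I (Bob): min(17, -29, 19) = -29
J (Bob): min(-43, -3, -17) = -43
K (Bob): min(18, 0) = 0
L (Bob): min(-9, -10, -31, -27) = -31
H (Alice): max(-29, -43, 0, -31) = 0
B (Bob): min(-17, 0) = -17
O (Bob): min(45, -14, -26) = -26
N (Alice): max(-26, -27, -41) = -26
M (Bob): min(-26, 20, 9) = -26
Root (Alice): max(-17, -26, -27, 7) = 7

7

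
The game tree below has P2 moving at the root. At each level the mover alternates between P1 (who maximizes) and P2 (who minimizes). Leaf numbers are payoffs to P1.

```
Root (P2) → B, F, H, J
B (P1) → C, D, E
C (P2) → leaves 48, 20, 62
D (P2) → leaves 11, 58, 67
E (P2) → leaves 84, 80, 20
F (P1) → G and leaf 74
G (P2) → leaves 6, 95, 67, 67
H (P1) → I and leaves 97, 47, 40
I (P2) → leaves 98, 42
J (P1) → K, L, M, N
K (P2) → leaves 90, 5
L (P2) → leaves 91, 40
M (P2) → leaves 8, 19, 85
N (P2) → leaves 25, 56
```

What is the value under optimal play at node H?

97

I: min(98, 42) = 42
H: max(42, 97, 47, 40) = 97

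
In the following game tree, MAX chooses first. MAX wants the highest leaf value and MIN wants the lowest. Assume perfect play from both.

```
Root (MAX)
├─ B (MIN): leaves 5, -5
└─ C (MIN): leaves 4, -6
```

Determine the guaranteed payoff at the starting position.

B (MIN): min(5, -5) = -5
C (MIN): min(4, -6) = -6
Root (MAX): max(-5, -6) = -5

-5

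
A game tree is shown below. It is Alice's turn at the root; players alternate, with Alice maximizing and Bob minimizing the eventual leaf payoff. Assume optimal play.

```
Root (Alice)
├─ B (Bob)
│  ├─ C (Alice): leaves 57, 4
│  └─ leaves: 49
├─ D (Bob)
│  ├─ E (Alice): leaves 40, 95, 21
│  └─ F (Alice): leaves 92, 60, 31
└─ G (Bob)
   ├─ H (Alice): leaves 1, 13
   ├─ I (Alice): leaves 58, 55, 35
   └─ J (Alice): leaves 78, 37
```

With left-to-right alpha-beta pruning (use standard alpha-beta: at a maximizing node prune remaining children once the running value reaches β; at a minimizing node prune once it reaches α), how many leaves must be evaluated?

C [α=-∞,β=+∞]: v=57
B [α=-∞,β=+∞]: v=49
E [α=49,β=+∞]: v=95
F [α=49,β=95]: v=92
D [α=49,β=+∞]: v=92
H [α=92,β=+∞]: v=13
G [α=92,β=+∞]: v=13 after child 1 ≤ α → α-cutoff, skip 2
Root [α=-∞,β=+∞]: v=92
Leaves evaluated: 11 of 16.

11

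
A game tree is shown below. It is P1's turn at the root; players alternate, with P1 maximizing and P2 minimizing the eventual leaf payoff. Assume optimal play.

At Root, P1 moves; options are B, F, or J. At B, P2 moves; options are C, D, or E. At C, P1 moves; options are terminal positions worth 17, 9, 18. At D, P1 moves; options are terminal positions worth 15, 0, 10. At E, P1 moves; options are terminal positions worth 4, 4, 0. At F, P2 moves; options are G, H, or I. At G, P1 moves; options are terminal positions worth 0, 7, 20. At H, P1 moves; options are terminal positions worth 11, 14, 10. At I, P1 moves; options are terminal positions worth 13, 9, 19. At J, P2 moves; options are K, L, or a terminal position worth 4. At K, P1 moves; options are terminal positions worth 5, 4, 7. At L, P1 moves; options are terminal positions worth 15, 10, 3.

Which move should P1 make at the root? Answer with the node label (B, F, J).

C (P1): max(17, 9, 18) = 18
D (P1): max(15, 0, 10) = 15
E (P1): max(4, 4, 0) = 4
B (P2): min(18, 15, 4) = 4
G (P1): max(0, 7, 20) = 20
H (P1): max(11, 14, 10) = 14
I (P1): max(13, 9, 19) = 19
F (P2): min(20, 14, 19) = 14
K (P1): max(5, 4, 7) = 7
L (P1): max(15, 10, 3) = 15
J (P2): min(7, 15, 4) = 4
Root (P1): max(4, 14, 4) = 14
P1 picks the child with the highest value: F (value 14).

F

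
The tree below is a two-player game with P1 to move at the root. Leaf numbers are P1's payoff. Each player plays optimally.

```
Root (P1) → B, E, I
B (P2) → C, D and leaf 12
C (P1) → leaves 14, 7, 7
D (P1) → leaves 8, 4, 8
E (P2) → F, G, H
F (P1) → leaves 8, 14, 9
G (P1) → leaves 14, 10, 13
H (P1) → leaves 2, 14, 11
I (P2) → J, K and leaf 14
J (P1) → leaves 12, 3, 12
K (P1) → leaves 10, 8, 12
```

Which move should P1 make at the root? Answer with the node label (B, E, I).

C (P1): max(14, 7, 7) = 14
D (P1): max(8, 4, 8) = 8
B (P2): min(14, 8, 12) = 8
F (P1): max(8, 14, 9) = 14
G (P1): max(14, 10, 13) = 14
H (P1): max(2, 14, 11) = 14
E (P2): min(14, 14, 14) = 14
J (P1): max(12, 3, 12) = 12
K (P1): max(10, 8, 12) = 12
I (P2): min(12, 12, 14) = 12
Root (P1): max(8, 14, 12) = 14
P1 picks the child with the highest value: E (value 14).

E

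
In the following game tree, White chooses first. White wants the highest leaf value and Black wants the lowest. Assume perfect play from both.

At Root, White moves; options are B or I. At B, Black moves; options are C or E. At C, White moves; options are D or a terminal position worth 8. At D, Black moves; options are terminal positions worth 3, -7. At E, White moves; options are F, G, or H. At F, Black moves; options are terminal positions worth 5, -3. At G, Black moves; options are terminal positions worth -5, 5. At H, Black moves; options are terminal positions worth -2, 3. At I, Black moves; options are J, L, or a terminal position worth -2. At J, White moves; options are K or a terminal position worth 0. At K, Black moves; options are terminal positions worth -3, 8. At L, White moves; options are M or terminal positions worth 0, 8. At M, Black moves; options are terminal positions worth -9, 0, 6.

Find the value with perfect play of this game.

D (Black): min(3, -7) = -7
C (White): max(-7, 8) = 8
F (Black): min(5, -3) = -3
G (Black): min(-5, 5) = -5
H (Black): min(-2, 3) = -2
E (White): max(-3, -5, -2) = -2
B (Black): min(8, -2) = -2
K (Black): min(-3, 8) = -3
J (White): max(-3, 0) = 0
M (Black): min(-9, 0, 6) = -9
L (White): max(-9, 0, 8) = 8
I (Black): min(0, 8, -2) = -2
Root (White): max(-2, -2) = -2

-2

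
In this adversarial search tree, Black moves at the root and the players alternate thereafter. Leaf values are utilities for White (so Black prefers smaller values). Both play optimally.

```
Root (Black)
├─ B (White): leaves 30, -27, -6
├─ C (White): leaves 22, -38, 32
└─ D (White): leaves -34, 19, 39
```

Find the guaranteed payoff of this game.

B (White): max(30, -27, -6) = 30
C (White): max(22, -38, 32) = 32
D (White): max(-34, 19, 39) = 39
Root (Black): min(30, 32, 39) = 30

30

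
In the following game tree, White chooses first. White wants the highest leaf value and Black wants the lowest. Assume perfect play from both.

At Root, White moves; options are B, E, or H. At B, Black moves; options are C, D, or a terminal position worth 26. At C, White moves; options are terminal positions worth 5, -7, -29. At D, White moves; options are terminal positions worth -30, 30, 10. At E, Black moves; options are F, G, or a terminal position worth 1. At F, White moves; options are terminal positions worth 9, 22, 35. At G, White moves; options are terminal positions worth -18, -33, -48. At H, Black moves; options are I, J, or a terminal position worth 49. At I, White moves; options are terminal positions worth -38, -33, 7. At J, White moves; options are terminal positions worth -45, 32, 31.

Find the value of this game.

C (White): max(5, -7, -29) = 5
D (White): max(-30, 30, 10) = 30
B (Black): min(5, 30, 26) = 5
F (White): max(9, 22, 35) = 35
G (White): max(-18, -33, -48) = -18
E (Black): min(35, -18, 1) = -18
I (White): max(-38, -33, 7) = 7
J (White): max(-45, 32, 31) = 32
H (Black): min(7, 32, 49) = 7
Root (White): max(5, -18, 7) = 7

7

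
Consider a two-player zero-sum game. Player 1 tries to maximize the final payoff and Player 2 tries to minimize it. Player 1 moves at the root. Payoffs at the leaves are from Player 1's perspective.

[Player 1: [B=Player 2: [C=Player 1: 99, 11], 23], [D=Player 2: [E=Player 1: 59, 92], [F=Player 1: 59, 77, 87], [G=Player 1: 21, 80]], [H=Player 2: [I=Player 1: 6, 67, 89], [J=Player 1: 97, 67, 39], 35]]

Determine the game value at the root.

C (Player 1): max(99, 11) = 99
B (Player 2): min(99, 23) = 23
E (Player 1): max(59, 92) = 92
F (Player 1): max(59, 77, 87) = 87
G (Player 1): max(21, 80) = 80
D (Player 2): min(92, 87, 80) = 80
I (Player 1): max(6, 67, 89) = 89
J (Player 1): max(97, 67, 39) = 97
H (Player 2): min(89, 97, 35) = 35
Root (Player 1): max(23, 80, 35) = 80

80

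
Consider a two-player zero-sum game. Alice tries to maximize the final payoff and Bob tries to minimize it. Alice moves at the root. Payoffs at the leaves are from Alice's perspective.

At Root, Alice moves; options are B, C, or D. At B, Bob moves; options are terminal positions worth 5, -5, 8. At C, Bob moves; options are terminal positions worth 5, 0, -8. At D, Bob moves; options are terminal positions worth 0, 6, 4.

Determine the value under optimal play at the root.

B (Bob): min(5, -5, 8) = -5
C (Bob): min(5, 0, -8) = -8
D (Bob): min(0, 6, 4) = 0
Root (Alice): max(-5, -8, 0) = 0

0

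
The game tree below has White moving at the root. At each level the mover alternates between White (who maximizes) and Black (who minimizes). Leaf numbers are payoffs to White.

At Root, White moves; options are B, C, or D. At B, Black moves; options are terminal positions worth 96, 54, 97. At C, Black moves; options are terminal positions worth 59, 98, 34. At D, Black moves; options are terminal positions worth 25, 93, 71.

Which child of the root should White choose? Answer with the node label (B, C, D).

B (Black): min(96, 54, 97) = 54
C (Black): min(59, 98, 34) = 34
D (Black): min(25, 93, 71) = 25
Root (White): max(54, 34, 25) = 54
White picks the child with the highest value: B (value 54).

B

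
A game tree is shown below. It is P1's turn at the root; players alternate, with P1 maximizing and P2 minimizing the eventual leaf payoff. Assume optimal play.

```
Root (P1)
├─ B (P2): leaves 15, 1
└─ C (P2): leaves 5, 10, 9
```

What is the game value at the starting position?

B (P2): min(15, 1) = 1
C (P2): min(5, 10, 9) = 5
Root (P1): max(1, 5) = 5

5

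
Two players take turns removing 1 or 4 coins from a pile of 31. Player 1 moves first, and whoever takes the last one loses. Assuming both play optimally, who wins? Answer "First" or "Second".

W/L table (W = player to move can force a win):
i:   0  1  2  3  4  5  6  7  8  9 10 11 12 13 14 15 16 17 18 19 20 21 22 23 24 25 26 27 28 29 30 31
     W  L  W  L  W  W  L  W  L  W  W  L  W  L  W  W  L  W  L  W  W  L  W  L  W  W  L  W  L  W  W  L
Position 31 is L, so the second player wins.

Second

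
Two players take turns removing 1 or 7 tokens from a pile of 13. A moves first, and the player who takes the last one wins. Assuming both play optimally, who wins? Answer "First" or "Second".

First

i:   0  1  2  3  4  5  6  7  8  9 10 11 12 13
     L  W  L  W  L  W  L  W  L  W  L  W  L  W
Position 13 is W, so the first player wins.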